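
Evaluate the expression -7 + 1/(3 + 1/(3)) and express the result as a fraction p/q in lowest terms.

-67/10

Start with 3.
3 + 1/(3/1) = 3 + 1/3 = 10/3
-7 + 1/(10/3) = -7 + 3/10 = -67/10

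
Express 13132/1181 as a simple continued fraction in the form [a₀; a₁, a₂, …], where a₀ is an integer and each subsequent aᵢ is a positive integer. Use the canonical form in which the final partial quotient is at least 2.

[11; 8, 2, 1, 1, 1, 17]

13132 ÷ 1181 → quotient 11, remainder 141
1181 ÷ 141 → quotient 8, remainder 53
141 ÷ 53 → quotient 2, remainder 35
53 ÷ 35 → quotient 1, remainder 18
35 ÷ 18 → quotient 1, remainder 17
18 ÷ 17 → quotient 1, remainder 1
17 ÷ 1 → quotient 17, remainder 0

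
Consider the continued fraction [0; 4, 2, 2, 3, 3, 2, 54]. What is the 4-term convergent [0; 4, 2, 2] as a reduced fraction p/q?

5/22

Start with 2.
2 + 1/(2/1) = 2 + 1/2 = 5/2
4 + 1/(5/2) = 4 + 2/5 = 22/5
0 + 1/(22/5) = 0 + 5/22 = 5/22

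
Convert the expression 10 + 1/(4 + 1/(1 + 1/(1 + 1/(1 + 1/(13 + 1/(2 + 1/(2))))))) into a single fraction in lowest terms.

Collapse the nested fraction from the inside out:
Start with 2.
2 + 1/(2/1) = 2 + 1/2 = 5/2
13 + 1/(5/2) = 13 + 2/5 = 67/5
1 + 1/(67/5) = 1 + 5/67 = 72/67
1 + 1/(72/67) = 1 + 67/72 = 139/72
1 + 1/(139/72) = 1 + 72/139 = 211/139
4 + 1/(211/139) = 4 + 139/211 = 983/211
10 + 1/(983/211) = 10 + 211/983 = 10041/983

10041/983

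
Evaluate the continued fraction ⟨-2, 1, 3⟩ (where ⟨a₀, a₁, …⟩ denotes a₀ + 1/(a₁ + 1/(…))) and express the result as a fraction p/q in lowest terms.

-5/4

Start with 3.
1 + 1/(3/1) = 1 + 1/3 = 4/3
-2 + 1/(4/3) = -2 + 3/4 = -5/4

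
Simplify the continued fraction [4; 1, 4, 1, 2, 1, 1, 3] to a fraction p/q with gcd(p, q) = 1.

a_0 = 4: 4/1
a_1 = 1: 5/1
a_2 = 4: 24/5
a_3 = 1: 29/6
a_4 = 2: 82/17
a_5 = 1: 111/23
a_6 = 1: 193/40
a_7 = 3: 690/143

690/143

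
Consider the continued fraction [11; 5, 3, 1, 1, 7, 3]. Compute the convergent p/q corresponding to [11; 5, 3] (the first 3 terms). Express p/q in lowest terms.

179/16

Build up convergents one term at a time:
a_0 = 11: 11/1
a_1 = 5: 56/5
a_2 = 3: 179/16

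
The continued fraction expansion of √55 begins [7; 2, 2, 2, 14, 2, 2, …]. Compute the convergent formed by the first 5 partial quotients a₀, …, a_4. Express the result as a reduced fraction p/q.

1283/173

a_0 = 7: 7/1
a_1 = 2: 15/2
a_2 = 2: 37/5
a_3 = 2: 89/12
a_4 = 14: 1283/173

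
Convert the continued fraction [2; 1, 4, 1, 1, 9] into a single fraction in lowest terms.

296/105

Work from the innermost term outward:
Start with 9.
1 + 1/(9/1) = 1 + 1/9 = 10/9
1 + 1/(10/9) = 1 + 9/10 = 19/10
4 + 1/(19/10) = 4 + 10/19 = 86/19
1 + 1/(86/19) = 1 + 19/86 = 105/86
2 + 1/(105/86) = 2 + 86/105 = 296/105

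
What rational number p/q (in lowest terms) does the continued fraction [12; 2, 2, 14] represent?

Compute successive convergents:
a_0 = 12: 12/1
a_1 = 2: 25/2
a_2 = 2: 62/5
a_3 = 14: 893/72

893/72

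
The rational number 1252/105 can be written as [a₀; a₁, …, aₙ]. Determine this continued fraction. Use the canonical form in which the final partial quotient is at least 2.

⌊1252/105⌋ = 11, remainder 97
⌊105/97⌋ = 1, remainder 8
⌊97/8⌋ = 12, remainder 1
⌊8/1⌋ = 8, remainder 0

[11; 1, 12, 8]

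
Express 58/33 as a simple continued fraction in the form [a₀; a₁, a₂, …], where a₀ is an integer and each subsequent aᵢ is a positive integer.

[1; 1, 3, 8]

58 ÷ 33 → quotient 1, remainder 25
33 ÷ 25 → quotient 1, remainder 8
25 ÷ 8 → quotient 3, remainder 1
8 ÷ 1 → quotient 8, remainder 0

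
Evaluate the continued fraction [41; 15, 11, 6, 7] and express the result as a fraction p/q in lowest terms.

a_0 = 41: 41/1
a_1 = 15: 616/15
a_2 = 11: 6817/166
a_3 = 6: 41518/1011
a_4 = 7: 297443/7243

297443/7243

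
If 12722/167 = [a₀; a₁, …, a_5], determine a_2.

Apply division with remainder until the remainder is 0:
12722 ÷ 167 → quotient 76, remainder 30
167 ÷ 30 → quotient 5, remainder 17
30 ÷ 17 → quotient 1, remainder 13

1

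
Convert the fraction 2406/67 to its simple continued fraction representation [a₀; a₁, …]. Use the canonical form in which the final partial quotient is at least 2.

[35; 1, 10, 6]

Apply division with remainder until the remainder is 0:
2406 = 35·67 + 61, so a_0 = 35
67 = 1·61 + 6, so a_1 = 1
61 = 10·6 + 1, so a_2 = 10
6 = 6·1 + 0, so a_3 = 6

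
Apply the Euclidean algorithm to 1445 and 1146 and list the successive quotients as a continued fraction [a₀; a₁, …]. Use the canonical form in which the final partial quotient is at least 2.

[1; 3, 1, 4, 1, 49]

Apply division with remainder until the remainder is 0:
1445 ÷ 1146 → quotient 1, remainder 299
1146 ÷ 299 → quotient 3, remainder 249
299 ÷ 249 → quotient 1, remainder 50
249 ÷ 50 → quotient 4, remainder 49
50 ÷ 49 → quotient 1, remainder 1
49 ÷ 1 → quotient 49, remainder 0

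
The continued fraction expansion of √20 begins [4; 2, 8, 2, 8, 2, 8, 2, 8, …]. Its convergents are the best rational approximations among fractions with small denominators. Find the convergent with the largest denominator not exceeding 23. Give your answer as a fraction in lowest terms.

List convergents until the denominator exceeds the bound:
a_0 = 4: 4/1  (≤ bound)
a_1 = 2: 9/2  (≤ bound)
a_2 = 8: 76/17  (≤ bound)
a_3 = 2: 161/36  (> 23, stop)

76/17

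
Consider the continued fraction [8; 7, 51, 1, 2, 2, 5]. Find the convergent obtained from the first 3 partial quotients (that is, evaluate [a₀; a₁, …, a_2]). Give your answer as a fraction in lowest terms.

Start with 51.
7 + 1/(51/1) = 7 + 1/51 = 358/51
8 + 1/(358/51) = 8 + 51/358 = 2915/358

2915/358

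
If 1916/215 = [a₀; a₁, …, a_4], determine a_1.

1

Apply division with remainder until the remainder is 0:
1916 ÷ 215 → quotient 8, remainder 196
215 ÷ 196 → quotient 1, remainder 19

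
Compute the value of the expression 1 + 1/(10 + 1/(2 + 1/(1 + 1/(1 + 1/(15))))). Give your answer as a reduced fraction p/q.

889/811

Collapse the nested fraction from the inside out:
Start with 15.
1 + 1/(15/1) = 1 + 1/15 = 16/15
1 + 1/(16/15) = 1 + 15/16 = 31/16
2 + 1/(31/16) = 2 + 16/31 = 78/31
10 + 1/(78/31) = 10 + 31/78 = 811/78
1 + 1/(811/78) = 1 + 78/811 = 889/811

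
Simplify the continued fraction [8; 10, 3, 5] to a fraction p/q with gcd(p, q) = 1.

a_0 = 8: 8/1
a_1 = 10: 81/10
a_2 = 3: 251/31
a_3 = 5: 1336/165

1336/165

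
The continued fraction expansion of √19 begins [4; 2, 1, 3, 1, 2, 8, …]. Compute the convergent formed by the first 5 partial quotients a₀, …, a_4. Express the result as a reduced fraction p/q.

61/14

Start with 1.
3 + 1/(1/1) = 3 + 1/1 = 4/1
1 + 1/(4/1) = 1 + 1/4 = 5/4
2 + 1/(5/4) = 2 + 4/5 = 14/5
4 + 1/(14/5) = 4 + 5/14 = 61/14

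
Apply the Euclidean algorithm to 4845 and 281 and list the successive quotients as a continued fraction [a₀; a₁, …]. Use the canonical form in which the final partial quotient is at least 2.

4845 = 17·281 + 68, so a_0 = 17
281 = 4·68 + 9, so a_1 = 4
68 = 7·9 + 5, so a_2 = 7
9 = 1·5 + 4, so a_3 = 1
5 = 1·4 + 1, so a_4 = 1
4 = 4·1 + 0, so a_5 = 4

[17; 4, 7, 1, 1, 4]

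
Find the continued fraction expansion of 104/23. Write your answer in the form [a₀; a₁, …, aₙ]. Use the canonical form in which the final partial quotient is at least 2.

Repeatedly divide and take the remainder:
104 = 4·23 + 12, so a_0 = 4
23 = 1·12 + 11, so a_1 = 1
12 = 1·11 + 1, so a_2 = 1
11 = 11·1 + 0, so a_3 = 11

[4; 1, 1, 11]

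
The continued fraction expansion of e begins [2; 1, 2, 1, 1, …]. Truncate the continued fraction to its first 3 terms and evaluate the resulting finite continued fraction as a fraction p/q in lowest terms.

8/3

a_0 = 2: 2/1
a_1 = 1: 3/1
a_2 = 2: 8/3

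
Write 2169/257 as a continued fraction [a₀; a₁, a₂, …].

[8; 2, 3, 1, 1, 1, 4, 2]

⌊2169/257⌋ = 8, remainder 113
⌊257/113⌋ = 2, remainder 31
⌊113/31⌋ = 3, remainder 20
⌊31/20⌋ = 1, remainder 11
⌊20/11⌋ = 1, remainder 9
⌊11/9⌋ = 1, remainder 2
⌊9/2⌋ = 4, remainder 1
⌊2/1⌋ = 2, remainder 0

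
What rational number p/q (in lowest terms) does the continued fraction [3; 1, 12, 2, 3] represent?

a_0 = 3: 3/1
a_1 = 1: 4/1
a_2 = 12: 51/13
a_3 = 2: 106/27
a_4 = 3: 369/94

369/94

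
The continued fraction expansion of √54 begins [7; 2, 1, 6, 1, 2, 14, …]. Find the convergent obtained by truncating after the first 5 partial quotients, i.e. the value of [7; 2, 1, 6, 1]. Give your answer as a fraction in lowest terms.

Start with 1.
6 + 1/(1/1) = 6 + 1/1 = 7/1
1 + 1/(7/1) = 1 + 1/7 = 8/7
2 + 1/(8/7) = 2 + 7/8 = 23/8
7 + 1/(23/8) = 7 + 8/23 = 169/23

169/23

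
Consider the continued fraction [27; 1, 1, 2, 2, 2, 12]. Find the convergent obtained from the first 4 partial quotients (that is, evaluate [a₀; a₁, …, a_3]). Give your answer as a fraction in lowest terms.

Compute successive convergents:
a_0 = 27: 27/1
a_1 = 1: 28/1
a_2 = 1: 55/2
a_3 = 2: 138/5

138/5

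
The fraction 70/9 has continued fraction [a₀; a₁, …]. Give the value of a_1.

1

Repeatedly divide and take the remainder:
70 ÷ 9 → quotient 7, remainder 7
9 ÷ 7 → quotient 1, remainder 2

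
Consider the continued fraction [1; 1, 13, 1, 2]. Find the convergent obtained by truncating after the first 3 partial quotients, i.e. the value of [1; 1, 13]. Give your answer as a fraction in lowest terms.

27/14

Work from the innermost term outward:
Start with 13.
1 + 1/(13/1) = 1 + 1/13 = 14/13
1 + 1/(14/13) = 1 + 13/14 = 27/14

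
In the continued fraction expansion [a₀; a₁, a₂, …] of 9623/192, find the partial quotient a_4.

9623 = 50·192 + 23, so a_0 = 50
192 = 8·23 + 8, so a_1 = 8
23 = 2·8 + 7, so a_2 = 2
8 = 1·7 + 1, so a_3 = 1
7 = 7·1 + 0, so a_4 = 7

7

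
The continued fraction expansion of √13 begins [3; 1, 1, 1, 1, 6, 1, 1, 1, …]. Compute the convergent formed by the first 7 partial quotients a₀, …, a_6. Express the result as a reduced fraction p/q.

Build up convergents one term at a time:
a_0 = 3: 3/1
a_1 = 1: 4/1
a_2 = 1: 7/2
a_3 = 1: 11/3
a_4 = 1: 18/5
a_5 = 6: 119/33
a_6 = 1: 137/38

137/38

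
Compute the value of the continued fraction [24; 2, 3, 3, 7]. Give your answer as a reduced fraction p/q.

Work from the innermost term outward:
Start with 7.
3 + 1/(7/1) = 3 + 1/7 = 22/7
3 + 1/(22/7) = 3 + 7/22 = 73/22
2 + 1/(73/22) = 2 + 22/73 = 168/73
24 + 1/(168/73) = 24 + 73/168 = 4105/168

4105/168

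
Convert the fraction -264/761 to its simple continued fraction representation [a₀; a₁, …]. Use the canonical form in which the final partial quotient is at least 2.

[-1; 1, 1, 1, 7, 1, 1, 15]

Apply division with remainder until the remainder is 0:
⌊-264/761⌋ = -1, remainder 497
⌊761/497⌋ = 1, remainder 264
⌊497/264⌋ = 1, remainder 233
⌊264/233⌋ = 1, remainder 31
⌊233/31⌋ = 7, remainder 16
⌊31/16⌋ = 1, remainder 15
⌊16/15⌋ = 1, remainder 1
⌊15/1⌋ = 15, remainder 0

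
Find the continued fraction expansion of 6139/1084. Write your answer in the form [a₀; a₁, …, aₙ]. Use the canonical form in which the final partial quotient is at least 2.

Repeatedly divide and take the remainder:
6139 ÷ 1084 → quotient 5, remainder 719
1084 ÷ 719 → quotient 1, remainder 365
719 ÷ 365 → quotient 1, remainder 354
365 ÷ 354 → quotient 1, remainder 11
354 ÷ 11 → quotient 32, remainder 2
11 ÷ 2 → quotient 5, remainder 1
2 ÷ 1 → quotient 2, remainder 0

[5; 1, 1, 1, 32, 5, 2]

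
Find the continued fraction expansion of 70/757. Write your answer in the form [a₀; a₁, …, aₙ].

Repeatedly divide and take the remainder:
70 ÷ 757 → quotient 0, remainder 70
757 ÷ 70 → quotient 10, remainder 57
70 ÷ 57 → quotient 1, remainder 13
57 ÷ 13 → quotient 4, remainder 5
13 ÷ 5 → quotient 2, remainder 3
5 ÷ 3 → quotient 1, remainder 2
3 ÷ 2 → quotient 1, remainder 1
2 ÷ 1 → quotient 2, remainder 0

[0; 10, 1, 4, 2, 1, 1, 2]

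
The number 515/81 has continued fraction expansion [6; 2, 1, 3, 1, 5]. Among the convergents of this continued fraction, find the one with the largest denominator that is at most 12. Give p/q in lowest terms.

70/11

List convergents until the denominator exceeds the bound:
a_0 = 6: 6/1  (≤ bound)
a_1 = 2: 13/2  (≤ bound)
a_2 = 1: 19/3  (≤ bound)
a_3 = 3: 70/11  (≤ bound)
a_4 = 1: 89/14  (> 12, stop)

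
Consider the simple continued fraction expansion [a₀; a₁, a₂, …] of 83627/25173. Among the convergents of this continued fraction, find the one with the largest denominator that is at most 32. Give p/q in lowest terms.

103/31

a_0 = 3: 3/1  (≤ bound)
a_1 = 3: 10/3  (≤ bound)
a_2 = 9: 93/28  (≤ bound)
a_3 = 1: 103/31  (≤ bound)
a_4 = 1: 196/59  (> 32, stop)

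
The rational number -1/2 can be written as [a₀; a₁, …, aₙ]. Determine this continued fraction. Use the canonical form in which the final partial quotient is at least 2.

-1 = -1·2 + 1, so a_0 = -1
2 = 2·1 + 0, so a_1 = 2

[-1; 2]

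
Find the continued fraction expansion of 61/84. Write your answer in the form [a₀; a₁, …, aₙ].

⌊61/84⌋ = 0, remainder 61
⌊84/61⌋ = 1, remainder 23
⌊61/23⌋ = 2, remainder 15
⌊23/15⌋ = 1, remainder 8
⌊15/8⌋ = 1, remainder 7
⌊8/7⌋ = 1, remainder 1
⌊7/1⌋ = 7, remainder 0

[0; 1, 2, 1, 1, 1, 7]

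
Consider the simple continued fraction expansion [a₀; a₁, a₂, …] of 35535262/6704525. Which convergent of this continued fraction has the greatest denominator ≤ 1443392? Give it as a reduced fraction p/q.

List convergents until the denominator exceeds the bound:
a_0 = 5: 5/1  (≤ bound)
a_1 = 3: 16/3  (≤ bound)
a_2 = 3: 53/10  (≤ bound)
a_3 = 52: 2772/523  (≤ bound)
a_4 = 10: 27773/5240  (≤ bound)
a_5 = 23: 641551/121043  (≤ bound)
a_6 = 6: 3877079/731498  (≤ bound)
a_7 = 9: 35535262/6704525  (> 1443392, stop)

3877079/731498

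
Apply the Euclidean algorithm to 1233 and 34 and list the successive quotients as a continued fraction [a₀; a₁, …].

Apply division with remainder until the remainder is 0:
1233 = 36·34 + 9, so a_0 = 36
34 = 3·9 + 7, so a_1 = 3
9 = 1·7 + 2, so a_2 = 1
7 = 3·2 + 1, so a_3 = 3
2 = 2·1 + 0, so a_4 = 2

[36; 3, 1, 3, 2]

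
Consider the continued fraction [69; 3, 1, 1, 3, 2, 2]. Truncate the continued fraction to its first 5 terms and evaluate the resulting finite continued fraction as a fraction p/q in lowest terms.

Work from the innermost term outward:
Start with 3.
1 + 1/(3/1) = 1 + 1/3 = 4/3
1 + 1/(4/3) = 1 + 3/4 = 7/4
3 + 1/(7/4) = 3 + 4/7 = 25/7
69 + 1/(25/7) = 69 + 7/25 = 1732/25

1732/25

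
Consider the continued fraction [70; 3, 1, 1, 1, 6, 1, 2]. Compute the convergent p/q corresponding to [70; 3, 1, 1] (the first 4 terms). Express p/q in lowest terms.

492/7

a_0 = 70: 70/1
a_1 = 3: 211/3
a_2 = 1: 281/4
a_3 = 1: 492/7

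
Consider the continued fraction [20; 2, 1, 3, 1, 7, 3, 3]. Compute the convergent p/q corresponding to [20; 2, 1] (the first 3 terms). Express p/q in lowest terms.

Start with 1.
2 + 1/(1/1) = 2 + 1/1 = 3/1
20 + 1/(3/1) = 20 + 1/3 = 61/3

61/3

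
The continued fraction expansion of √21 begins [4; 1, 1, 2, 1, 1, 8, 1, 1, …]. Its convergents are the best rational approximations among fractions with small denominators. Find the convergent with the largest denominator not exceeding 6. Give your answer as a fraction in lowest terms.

a_0 = 4: 4/1  (≤ bound)
a_1 = 1: 5/1  (≤ bound)
a_2 = 1: 9/2  (≤ bound)
a_3 = 2: 23/5  (≤ bound)
a_4 = 1: 32/7  (> 6, stop)

23/5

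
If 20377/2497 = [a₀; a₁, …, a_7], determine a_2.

⌊20377/2497⌋ = 8, remainder 401
⌊2497/401⌋ = 6, remainder 91
⌊401/91⌋ = 4, remainder 37

4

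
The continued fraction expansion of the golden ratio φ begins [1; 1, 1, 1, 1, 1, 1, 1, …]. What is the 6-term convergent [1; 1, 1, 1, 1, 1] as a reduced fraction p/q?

13/8

Compute successive convergents:
a_0 = 1: 1/1
a_1 = 1: 2/1
a_2 = 1: 3/2
a_3 = 1: 5/3
a_4 = 1: 8/5
a_5 = 1: 13/8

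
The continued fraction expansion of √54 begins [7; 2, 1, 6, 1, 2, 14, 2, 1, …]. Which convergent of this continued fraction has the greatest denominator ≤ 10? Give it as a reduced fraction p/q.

List convergents until the denominator exceeds the bound:
a_0 = 7: 7/1  (≤ bound)
a_1 = 2: 15/2  (≤ bound)
a_2 = 1: 22/3  (≤ bound)
a_3 = 6: 147/20  (> 10, stop)

22/3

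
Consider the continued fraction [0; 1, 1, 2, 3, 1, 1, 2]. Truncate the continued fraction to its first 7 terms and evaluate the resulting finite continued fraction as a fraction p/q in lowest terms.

Start with 1.
1 + 1/(1/1) = 1 + 1/1 = 2/1
3 + 1/(2/1) = 3 + 1/2 = 7/2
2 + 1/(7/2) = 2 + 2/7 = 16/7
1 + 1/(16/7) = 1 + 7/16 = 23/16
1 + 1/(23/16) = 1 + 16/23 = 39/23
0 + 1/(39/23) = 0 + 23/39 = 23/39

23/39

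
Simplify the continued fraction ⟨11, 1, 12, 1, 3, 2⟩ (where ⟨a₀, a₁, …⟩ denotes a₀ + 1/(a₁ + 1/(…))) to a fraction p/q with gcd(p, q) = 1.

Start with 2.
3 + 1/(2/1) = 3 + 1/2 = 7/2
1 + 1/(7/2) = 1 + 2/7 = 9/7
12 + 1/(9/7) = 12 + 7/9 = 115/9
1 + 1/(115/9) = 1 + 9/115 = 124/115
11 + 1/(124/115) = 11 + 115/124 = 1479/124

1479/124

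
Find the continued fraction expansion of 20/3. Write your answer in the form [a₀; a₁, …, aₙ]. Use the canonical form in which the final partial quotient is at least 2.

Apply division with remainder until the remainder is 0:
20 ÷ 3 → quotient 6, remainder 2
3 ÷ 2 → quotient 1, remainder 1
2 ÷ 1 → quotient 2, remainder 0

[6; 1, 2]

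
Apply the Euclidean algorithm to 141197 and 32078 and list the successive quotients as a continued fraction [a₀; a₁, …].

141197 ÷ 32078 → quotient 4, remainder 12885
32078 ÷ 12885 → quotient 2, remainder 6308
12885 ÷ 6308 → quotient 2, remainder 269
6308 ÷ 269 → quotient 23, remainder 121
269 ÷ 121 → quotient 2, remainder 27
121 ÷ 27 → quotient 4, remainder 13
27 ÷ 13 → quotient 2, remainder 1
13 ÷ 1 → quotient 13, remainder 0

[4; 2, 2, 23, 2, 4, 2, 13]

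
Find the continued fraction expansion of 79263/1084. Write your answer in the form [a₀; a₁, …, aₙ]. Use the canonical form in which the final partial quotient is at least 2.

[73; 8, 3, 1, 1, 1, 3, 3]

79263 ÷ 1084 → quotient 73, remainder 131
1084 ÷ 131 → quotient 8, remainder 36
131 ÷ 36 → quotient 3, remainder 23
36 ÷ 23 → quotient 1, remainder 13
23 ÷ 13 → quotient 1, remainder 10
13 ÷ 10 → quotient 1, remainder 3
10 ÷ 3 → quotient 3, remainder 1
3 ÷ 1 → quotient 3, remainder 0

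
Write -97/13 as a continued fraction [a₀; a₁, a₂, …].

[-8; 1, 1, 6]

-97 = -8·13 + 7, so a_0 = -8
13 = 1·7 + 6, so a_1 = 1
7 = 1·6 + 1, so a_2 = 1
6 = 6·1 + 0, so a_3 = 6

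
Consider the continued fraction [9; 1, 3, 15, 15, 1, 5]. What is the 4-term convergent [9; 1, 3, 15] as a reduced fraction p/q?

595/61

Start with 15.
3 + 1/(15/1) = 3 + 1/15 = 46/15
1 + 1/(46/15) = 1 + 15/46 = 61/46
9 + 1/(61/46) = 9 + 46/61 = 595/61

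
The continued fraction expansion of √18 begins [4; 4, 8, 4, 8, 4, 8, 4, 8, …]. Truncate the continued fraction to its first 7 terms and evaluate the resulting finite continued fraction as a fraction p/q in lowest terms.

Start with 8.
4 + 1/(8/1) = 4 + 1/8 = 33/8
8 + 1/(33/8) = 8 + 8/33 = 272/33
4 + 1/(272/33) = 4 + 33/272 = 1121/272
8 + 1/(1121/272) = 8 + 272/1121 = 9240/1121
4 + 1/(9240/1121) = 4 + 1121/9240 = 38081/9240
4 + 1/(38081/9240) = 4 + 9240/38081 = 161564/38081

161564/38081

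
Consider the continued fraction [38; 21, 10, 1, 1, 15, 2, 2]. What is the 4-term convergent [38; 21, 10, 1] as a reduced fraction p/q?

8827/232

Collapse the nested fraction from the inside out:
Start with 1.
10 + 1/(1/1) = 10 + 1/1 = 11/1
21 + 1/(11/1) = 21 + 1/11 = 232/11
38 + 1/(232/11) = 38 + 11/232 = 8827/232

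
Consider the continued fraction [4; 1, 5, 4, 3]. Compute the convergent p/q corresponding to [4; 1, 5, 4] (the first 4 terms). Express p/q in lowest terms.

121/25

Use the convergent recurrence hₖ = aₖ·hₖ₋₁ + hₖ₋₂ (and likewise for the denominators kₖ):
a_0 = 4: 4/1
a_1 = 1: 5/1
a_2 = 5: 29/6
a_3 = 4: 121/25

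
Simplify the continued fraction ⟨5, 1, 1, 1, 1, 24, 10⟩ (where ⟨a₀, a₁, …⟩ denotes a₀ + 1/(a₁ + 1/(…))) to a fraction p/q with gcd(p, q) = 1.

Build up convergents one term at a time:
a_0 = 5: 5/1
a_1 = 1: 6/1
a_2 = 1: 11/2
a_3 = 1: 17/3
a_4 = 1: 28/5
a_5 = 24: 689/123
a_6 = 10: 6918/1235

6918/1235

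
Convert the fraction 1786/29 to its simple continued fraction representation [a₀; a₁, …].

Repeatedly divide and take the remainder:
1786 = 61·29 + 17, so a_0 = 61
29 = 1·17 + 12, so a_1 = 1
17 = 1·12 + 5, so a_2 = 1
12 = 2·5 + 2, so a_3 = 2
5 = 2·2 + 1, so a_4 = 2
2 = 2·1 + 0, so a_5 = 2

[61; 1, 1, 2, 2, 2]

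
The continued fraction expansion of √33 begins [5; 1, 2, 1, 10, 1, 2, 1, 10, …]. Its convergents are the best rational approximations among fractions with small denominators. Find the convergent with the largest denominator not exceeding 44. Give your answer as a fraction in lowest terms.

247/43

List convergents until the denominator exceeds the bound:
a_0 = 5: 5/1  (≤ bound)
a_1 = 1: 6/1  (≤ bound)
a_2 = 2: 17/3  (≤ bound)
a_3 = 1: 23/4  (≤ bound)
a_4 = 10: 247/43  (≤ bound)
a_5 = 1: 270/47  (> 44, stop)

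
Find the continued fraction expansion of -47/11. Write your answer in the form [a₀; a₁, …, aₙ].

⌊-47/11⌋ = -5, remainder 8
⌊11/8⌋ = 1, remainder 3
⌊8/3⌋ = 2, remainder 2
⌊3/2⌋ = 1, remainder 1
⌊2/1⌋ = 2, remainder 0

[-5; 1, 2, 1, 2]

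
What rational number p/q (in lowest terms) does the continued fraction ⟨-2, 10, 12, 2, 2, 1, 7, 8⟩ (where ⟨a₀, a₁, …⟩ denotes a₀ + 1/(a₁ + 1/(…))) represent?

-104523/54989

Collapse the nested fraction from the inside out:
Start with 8.
7 + 1/(8/1) = 7 + 1/8 = 57/8
1 + 1/(57/8) = 1 + 8/57 = 65/57
2 + 1/(65/57) = 2 + 57/65 = 187/65
2 + 1/(187/65) = 2 + 65/187 = 439/187
12 + 1/(439/187) = 12 + 187/439 = 5455/439
10 + 1/(5455/439) = 10 + 439/5455 = 54989/5455
-2 + 1/(54989/5455) = -2 + 5455/54989 = -104523/54989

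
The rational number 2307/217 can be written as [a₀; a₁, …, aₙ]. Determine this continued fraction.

Apply division with remainder until the remainder is 0:
⌊2307/217⌋ = 10, remainder 137
⌊217/137⌋ = 1, remainder 80
⌊137/80⌋ = 1, remainder 57
⌊80/57⌋ = 1, remainder 23
⌊57/23⌋ = 2, remainder 11
⌊23/11⌋ = 2, remainder 1
⌊11/1⌋ = 11, remainder 0

[10; 1, 1, 1, 2, 2, 11]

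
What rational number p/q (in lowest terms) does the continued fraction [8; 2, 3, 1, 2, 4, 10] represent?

9411/1115

a_0 = 8: 8/1
a_1 = 2: 17/2
a_2 = 3: 59/7
a_3 = 1: 76/9
a_4 = 2: 211/25
a_5 = 4: 920/109
a_6 = 10: 9411/1115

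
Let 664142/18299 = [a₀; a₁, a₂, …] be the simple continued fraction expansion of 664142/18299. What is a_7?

4

Repeatedly divide and take the remainder:
⌊664142/18299⌋ = 36, remainder 5378
⌊18299/5378⌋ = 3, remainder 2165
⌊5378/2165⌋ = 2, remainder 1048
⌊2165/1048⌋ = 2, remainder 69
⌊1048/69⌋ = 15, remainder 13
⌊69/13⌋ = 5, remainder 4
⌊13/4⌋ = 3, remainder 1
⌊4/1⌋ = 4, remainder 0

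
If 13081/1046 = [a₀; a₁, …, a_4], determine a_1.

1

Apply division with remainder until the remainder is 0:
⌊13081/1046⌋ = 12, remainder 529
⌊1046/529⌋ = 1, remainder 517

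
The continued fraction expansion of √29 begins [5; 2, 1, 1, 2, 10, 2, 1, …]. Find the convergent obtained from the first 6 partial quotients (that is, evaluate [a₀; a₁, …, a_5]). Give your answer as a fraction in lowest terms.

727/135

Work from the innermost term outward:
Start with 10.
2 + 1/(10/1) = 2 + 1/10 = 21/10
1 + 1/(21/10) = 1 + 10/21 = 31/21
1 + 1/(31/21) = 1 + 21/31 = 52/31
2 + 1/(52/31) = 2 + 31/52 = 135/52
5 + 1/(135/52) = 5 + 52/135 = 727/135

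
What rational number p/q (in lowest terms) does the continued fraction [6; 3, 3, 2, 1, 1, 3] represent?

1267/201

a_0 = 6: 6/1
a_1 = 3: 19/3
a_2 = 3: 63/10
a_3 = 2: 145/23
a_4 = 1: 208/33
a_5 = 1: 353/56
a_6 = 3: 1267/201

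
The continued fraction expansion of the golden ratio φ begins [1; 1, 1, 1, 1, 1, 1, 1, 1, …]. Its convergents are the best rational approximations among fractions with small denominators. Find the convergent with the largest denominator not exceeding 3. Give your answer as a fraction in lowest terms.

5/3

a_0 = 1: 1/1  (≤ bound)
a_1 = 1: 2/1  (≤ bound)
a_2 = 1: 3/2  (≤ bound)
a_3 = 1: 5/3  (≤ bound)
a_4 = 1: 8/5  (> 3, stop)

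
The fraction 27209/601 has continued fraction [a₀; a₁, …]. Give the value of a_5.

⌊27209/601⌋ = 45, remainder 164
⌊601/164⌋ = 3, remainder 109
⌊164/109⌋ = 1, remainder 55
⌊109/55⌋ = 1, remainder 54
⌊55/54⌋ = 1, remainder 1
⌊54/1⌋ = 54, remainder 0

54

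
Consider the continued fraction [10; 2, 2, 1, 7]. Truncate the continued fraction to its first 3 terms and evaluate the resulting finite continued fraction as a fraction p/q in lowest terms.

52/5

Build up convergents one term at a time:
a_0 = 10: 10/1
a_1 = 2: 21/2
a_2 = 2: 52/5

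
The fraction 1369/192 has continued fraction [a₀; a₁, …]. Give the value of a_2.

1

⌊1369/192⌋ = 7, remainder 25
⌊192/25⌋ = 7, remainder 17
⌊25/17⌋ = 1, remainder 8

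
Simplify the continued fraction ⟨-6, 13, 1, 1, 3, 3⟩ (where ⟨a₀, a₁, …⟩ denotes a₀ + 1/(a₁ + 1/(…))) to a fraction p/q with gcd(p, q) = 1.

a_0 = -6: -6/1
a_1 = 13: -77/13
a_2 = 1: -83/14
a_3 = 1: -160/27
a_4 = 3: -563/95
a_5 = 3: -1849/312

-1849/312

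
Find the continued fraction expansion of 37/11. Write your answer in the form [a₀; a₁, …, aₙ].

Repeatedly divide and take the remainder:
37 = 3·11 + 4, so a_0 = 3
11 = 2·4 + 3, so a_1 = 2
4 = 1·3 + 1, so a_2 = 1
3 = 3·1 + 0, so a_3 = 3

[3; 2, 1, 3]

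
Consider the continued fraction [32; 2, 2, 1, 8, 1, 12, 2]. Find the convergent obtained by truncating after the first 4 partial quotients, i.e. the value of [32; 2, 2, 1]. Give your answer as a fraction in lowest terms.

Build up convergents one term at a time:
a_0 = 32: 32/1
a_1 = 2: 65/2
a_2 = 2: 162/5
a_3 = 1: 227/7

227/7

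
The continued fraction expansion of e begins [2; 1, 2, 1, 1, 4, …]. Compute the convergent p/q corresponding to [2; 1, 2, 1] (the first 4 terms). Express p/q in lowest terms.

11/4

a_0 = 2: 2/1
a_1 = 1: 3/1
a_2 = 2: 8/3
a_3 = 1: 11/4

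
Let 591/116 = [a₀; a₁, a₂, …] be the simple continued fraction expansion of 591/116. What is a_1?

591 = 5·116 + 11, so a_0 = 5
116 = 10·11 + 6, so a_1 = 10

10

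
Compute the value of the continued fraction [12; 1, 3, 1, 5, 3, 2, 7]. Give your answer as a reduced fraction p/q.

20252/1583

Use the convergent recurrence hₖ = aₖ·hₖ₋₁ + hₖ₋₂ (and likewise for the denominators kₖ):
a_0 = 12: 12/1
a_1 = 1: 13/1
a_2 = 3: 51/4
a_3 = 1: 64/5
a_4 = 5: 371/29
a_5 = 3: 1177/92
a_6 = 2: 2725/213
a_7 = 7: 20252/1583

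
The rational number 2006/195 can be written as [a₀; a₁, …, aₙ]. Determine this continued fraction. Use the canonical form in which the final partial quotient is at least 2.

[10; 3, 2, 13, 2]

2006 = 10·195 + 56, so a_0 = 10
195 = 3·56 + 27, so a_1 = 3
56 = 2·27 + 2, so a_2 = 2
27 = 13·2 + 1, so a_3 = 13
2 = 2·1 + 0, so a_4 = 2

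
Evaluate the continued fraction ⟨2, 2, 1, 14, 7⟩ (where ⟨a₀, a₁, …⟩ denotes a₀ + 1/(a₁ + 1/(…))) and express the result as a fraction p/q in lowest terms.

Start with 7.
14 + 1/(7/1) = 14 + 1/7 = 99/7
1 + 1/(99/7) = 1 + 7/99 = 106/99
2 + 1/(106/99) = 2 + 99/106 = 311/106
2 + 1/(311/106) = 2 + 106/311 = 728/311

728/311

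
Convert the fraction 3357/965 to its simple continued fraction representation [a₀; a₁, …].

[3; 2, 11, 3, 1, 2, 1, 2]

⌊3357/965⌋ = 3, remainder 462
⌊965/462⌋ = 2, remainder 41
⌊462/41⌋ = 11, remainder 11
⌊41/11⌋ = 3, remainder 8
⌊11/8⌋ = 1, remainder 3
⌊8/3⌋ = 2, remainder 2
⌊3/2⌋ = 1, remainder 1
⌊2/1⌋ = 2, remainder 0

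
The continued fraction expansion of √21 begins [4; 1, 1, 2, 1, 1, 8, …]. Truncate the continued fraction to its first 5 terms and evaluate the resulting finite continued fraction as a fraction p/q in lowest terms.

Work from the innermost term outward:
Start with 1.
2 + 1/(1/1) = 2 + 1/1 = 3/1
1 + 1/(3/1) = 1 + 1/3 = 4/3
1 + 1/(4/3) = 1 + 3/4 = 7/4
4 + 1/(7/4) = 4 + 4/7 = 32/7

32/7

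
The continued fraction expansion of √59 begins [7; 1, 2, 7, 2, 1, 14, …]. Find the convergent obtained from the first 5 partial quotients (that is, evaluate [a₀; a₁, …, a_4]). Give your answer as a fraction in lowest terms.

Use the convergent recurrence hₖ = aₖ·hₖ₋₁ + hₖ₋₂ (and likewise for the denominators kₖ):
a_0 = 7: 7/1
a_1 = 1: 8/1
a_2 = 2: 23/3
a_3 = 7: 169/22
a_4 = 2: 361/47

361/47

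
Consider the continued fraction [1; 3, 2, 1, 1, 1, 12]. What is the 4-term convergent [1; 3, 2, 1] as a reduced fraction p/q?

13/10

Start with 1.
2 + 1/(1/1) = 2 + 1/1 = 3/1
3 + 1/(3/1) = 3 + 1/3 = 10/3
1 + 1/(10/3) = 1 + 3/10 = 13/10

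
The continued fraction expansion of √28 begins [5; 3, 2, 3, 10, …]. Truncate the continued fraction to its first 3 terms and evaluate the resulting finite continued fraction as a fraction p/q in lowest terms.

Build up convergents one term at a time:
a_0 = 5: 5/1
a_1 = 3: 16/3
a_2 = 2: 37/7

37/7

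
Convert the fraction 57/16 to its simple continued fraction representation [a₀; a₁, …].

Run the Euclidean algorithm, recording each quotient:
⌊57/16⌋ = 3, remainder 9
⌊16/9⌋ = 1, remainder 7
⌊9/7⌋ = 1, remainder 2
⌊7/2⌋ = 3, remainder 1
⌊2/1⌋ = 2, remainder 0

[3; 1, 1, 3, 2]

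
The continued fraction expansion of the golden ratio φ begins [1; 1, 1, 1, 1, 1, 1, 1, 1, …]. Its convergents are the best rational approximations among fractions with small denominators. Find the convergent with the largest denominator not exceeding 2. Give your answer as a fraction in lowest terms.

List convergents until the denominator exceeds the bound:
a_0 = 1: 1/1  (≤ bound)
a_1 = 1: 2/1  (≤ bound)
a_2 = 1: 3/2  (≤ bound)
a_3 = 1: 5/3  (> 2, stop)

3/2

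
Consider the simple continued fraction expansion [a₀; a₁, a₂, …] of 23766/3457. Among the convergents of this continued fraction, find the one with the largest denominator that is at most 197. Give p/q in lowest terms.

a_0 = 6: 6/1  (≤ bound)
a_1 = 1: 7/1  (≤ bound)
a_2 = 6: 48/7  (≤ bound)
a_3 = 1: 55/8  (≤ bound)
a_4 = 60: 3348/487  (> 197, stop)

55/8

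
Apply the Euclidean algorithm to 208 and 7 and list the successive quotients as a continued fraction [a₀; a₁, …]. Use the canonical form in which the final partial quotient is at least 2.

Repeatedly divide and take the remainder:
208 = 29·7 + 5, so a_0 = 29
7 = 1·5 + 2, so a_1 = 1
5 = 2·2 + 1, so a_2 = 2
2 = 2·1 + 0, so a_3 = 2

[29; 1, 2, 2]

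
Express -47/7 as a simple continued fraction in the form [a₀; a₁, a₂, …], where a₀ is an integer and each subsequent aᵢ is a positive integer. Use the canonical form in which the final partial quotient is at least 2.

⌊-47/7⌋ = -7, remainder 2
⌊7/2⌋ = 3, remainder 1
⌊2/1⌋ = 2, remainder 0

[-7; 3, 2]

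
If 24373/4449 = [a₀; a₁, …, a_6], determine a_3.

Run the Euclidean algorithm, recording each quotient:
24373 = 5·4449 + 2128, so a_0 = 5
4449 = 2·2128 + 193, so a_1 = 2
2128 = 11·193 + 5, so a_2 = 11
193 = 38·5 + 3, so a_3 = 38

38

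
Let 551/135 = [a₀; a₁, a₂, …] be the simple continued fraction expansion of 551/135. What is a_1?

Repeatedly divide and take the remainder:
551 = 4·135 + 11, so a_0 = 4
135 = 12·11 + 3, so a_1 = 12

12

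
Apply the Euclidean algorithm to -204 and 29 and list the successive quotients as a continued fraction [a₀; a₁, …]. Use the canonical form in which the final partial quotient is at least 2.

[-8; 1, 28]

-204 = -8·29 + 28, so a_0 = -8
29 = 1·28 + 1, so a_1 = 1
28 = 28·1 + 0, so a_2 = 28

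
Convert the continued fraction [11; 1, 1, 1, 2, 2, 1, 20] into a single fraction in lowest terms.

6501/559

Work from the innermost term outward:
Start with 20.
1 + 1/(20/1) = 1 + 1/20 = 21/20
2 + 1/(21/20) = 2 + 20/21 = 62/21
2 + 1/(62/21) = 2 + 21/62 = 145/62
1 + 1/(145/62) = 1 + 62/145 = 207/145
1 + 1/(207/145) = 1 + 145/207 = 352/207
1 + 1/(352/207) = 1 + 207/352 = 559/352
11 + 1/(559/352) = 11 + 352/559 = 6501/559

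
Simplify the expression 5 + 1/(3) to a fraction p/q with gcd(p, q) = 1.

16/3

Start with 3.
5 + 1/(3/1) = 5 + 1/3 = 16/3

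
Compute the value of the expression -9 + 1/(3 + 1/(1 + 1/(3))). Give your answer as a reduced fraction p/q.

-131/15

Compute successive convergents:
a_0 = -9: -9/1
a_1 = 3: -26/3
a_2 = 1: -35/4
a_3 = 3: -131/15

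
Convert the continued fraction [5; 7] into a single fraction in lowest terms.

36/7

a_0 = 5: 5/1
a_1 = 7: 36/7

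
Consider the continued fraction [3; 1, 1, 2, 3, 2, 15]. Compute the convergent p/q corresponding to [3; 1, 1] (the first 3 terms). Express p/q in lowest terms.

7/2

a_0 = 3: 3/1
a_1 = 1: 4/1
a_2 = 1: 7/2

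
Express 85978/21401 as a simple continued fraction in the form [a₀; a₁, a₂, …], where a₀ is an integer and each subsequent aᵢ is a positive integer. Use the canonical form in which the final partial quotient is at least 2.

[4; 57, 4, 1, 1, 41]

Repeatedly divide and take the remainder:
85978 ÷ 21401 → quotient 4, remainder 374
21401 ÷ 374 → quotient 57, remainder 83
374 ÷ 83 → quotient 4, remainder 42
83 ÷ 42 → quotient 1, remainder 41
42 ÷ 41 → quotient 1, remainder 1
41 ÷ 1 → quotient 41, remainder 0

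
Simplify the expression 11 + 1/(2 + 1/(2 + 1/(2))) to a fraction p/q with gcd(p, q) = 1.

137/12

a_0 = 11: 11/1
a_1 = 2: 23/2
a_2 = 2: 57/5
a_3 = 2: 137/12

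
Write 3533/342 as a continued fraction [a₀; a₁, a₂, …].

Repeatedly divide and take the remainder:
3533 = 10·342 + 113, so a_0 = 10
342 = 3·113 + 3, so a_1 = 3
113 = 37·3 + 2, so a_2 = 37
3 = 1·2 + 1, so a_3 = 1
2 = 2·1 + 0, so a_4 = 2

[10; 3, 37, 1, 2]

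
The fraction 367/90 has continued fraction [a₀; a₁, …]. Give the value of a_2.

1

367 ÷ 90 → quotient 4, remainder 7
90 ÷ 7 → quotient 12, remainder 6
7 ÷ 6 → quotient 1, remainder 1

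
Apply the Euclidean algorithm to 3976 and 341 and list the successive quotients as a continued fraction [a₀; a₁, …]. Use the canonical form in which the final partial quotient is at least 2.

3976 = 11·341 + 225, so a_0 = 11
341 = 1·225 + 116, so a_1 = 1
225 = 1·116 + 109, so a_2 = 1
116 = 1·109 + 7, so a_3 = 1
109 = 15·7 + 4, so a_4 = 15
7 = 1·4 + 3, so a_5 = 1
4 = 1·3 + 1, so a_6 = 1
3 = 3·1 + 0, so a_7 = 3

[11; 1, 1, 1, 15, 1, 1, 3]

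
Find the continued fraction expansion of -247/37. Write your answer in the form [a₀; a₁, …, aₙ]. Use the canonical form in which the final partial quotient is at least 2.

[-7; 3, 12]

Repeatedly divide and take the remainder:
⌊-247/37⌋ = -7, remainder 12
⌊37/12⌋ = 3, remainder 1
⌊12/1⌋ = 12, remainder 0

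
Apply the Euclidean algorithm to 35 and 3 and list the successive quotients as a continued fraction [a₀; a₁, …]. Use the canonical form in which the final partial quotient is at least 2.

Run the Euclidean algorithm, recording each quotient:
⌊35/3⌋ = 11, remainder 2
⌊3/2⌋ = 1, remainder 1
⌊2/1⌋ = 2, remainder 0

[11; 1, 2]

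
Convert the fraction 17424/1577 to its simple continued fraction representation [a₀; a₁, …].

Apply division with remainder until the remainder is 0:
⌊17424/1577⌋ = 11, remainder 77
⌊1577/77⌋ = 20, remainder 37
⌊77/37⌋ = 2, remainder 3
⌊37/3⌋ = 12, remainder 1
⌊3/1⌋ = 3, remainder 0

[11; 20, 2, 12, 3]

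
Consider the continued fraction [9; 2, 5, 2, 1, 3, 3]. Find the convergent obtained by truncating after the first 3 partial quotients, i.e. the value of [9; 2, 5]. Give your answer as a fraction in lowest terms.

a_0 = 9: 9/1
a_1 = 2: 19/2
a_2 = 5: 104/11

104/11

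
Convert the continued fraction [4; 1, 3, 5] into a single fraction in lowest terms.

100/21

Collapse the nested fraction from the inside out:
Start with 5.
3 + 1/(5/1) = 3 + 1/5 = 16/5
1 + 1/(16/5) = 1 + 5/16 = 21/16
4 + 1/(21/16) = 4 + 16/21 = 100/21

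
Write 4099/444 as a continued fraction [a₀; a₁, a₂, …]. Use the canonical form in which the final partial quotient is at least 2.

[9; 4, 3, 4, 1, 1, 3]

Repeatedly divide and take the remainder:
⌊4099/444⌋ = 9, remainder 103
⌊444/103⌋ = 4, remainder 32
⌊103/32⌋ = 3, remainder 7
⌊32/7⌋ = 4, remainder 4
⌊7/4⌋ = 1, remainder 3
⌊4/3⌋ = 1, remainder 1
⌊3/1⌋ = 3, remainder 0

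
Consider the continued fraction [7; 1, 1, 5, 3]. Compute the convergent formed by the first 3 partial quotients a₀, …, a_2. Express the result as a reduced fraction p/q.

Use the convergent recurrence hₖ = aₖ·hₖ₋₁ + hₖ₋₂ (and likewise for the denominators kₖ):
a_0 = 7: 7/1
a_1 = 1: 8/1
a_2 = 1: 15/2

15/2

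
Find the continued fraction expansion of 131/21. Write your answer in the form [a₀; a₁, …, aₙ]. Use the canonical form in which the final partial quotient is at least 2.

⌊131/21⌋ = 6, remainder 5
⌊21/5⌋ = 4, remainder 1
⌊5/1⌋ = 5, remainder 0

[6; 4, 5]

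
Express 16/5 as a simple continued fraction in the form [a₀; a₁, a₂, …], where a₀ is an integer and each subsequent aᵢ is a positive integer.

[3; 5]

16 = 3·5 + 1, so a_0 = 3
5 = 5·1 + 0, so a_1 = 5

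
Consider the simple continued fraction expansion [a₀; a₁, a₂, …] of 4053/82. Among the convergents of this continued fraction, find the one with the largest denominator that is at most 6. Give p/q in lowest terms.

List convergents until the denominator exceeds the bound:
a_0 = 49: 49/1  (≤ bound)
a_1 = 2: 99/2  (≤ bound)
a_2 = 2: 247/5  (≤ bound)
a_3 = 1: 346/7  (> 6, stop)

247/5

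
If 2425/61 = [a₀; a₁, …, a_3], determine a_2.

3

⌊2425/61⌋ = 39, remainder 46
⌊61/46⌋ = 1, remainder 15
⌊46/15⌋ = 3, remainder 1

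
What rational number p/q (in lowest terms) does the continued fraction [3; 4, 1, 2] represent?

Use the convergent recurrence hₖ = aₖ·hₖ₋₁ + hₖ₋₂ (and likewise for the denominators kₖ):
a_0 = 3: 3/1
a_1 = 4: 13/4
a_2 = 1: 16/5
a_3 = 2: 45/14

45/14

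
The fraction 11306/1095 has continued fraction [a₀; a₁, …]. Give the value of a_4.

11306 ÷ 1095 → quotient 10, remainder 356
1095 ÷ 356 → quotient 3, remainder 27
356 ÷ 27 → quotient 13, remainder 5
27 ÷ 5 → quotient 5, remainder 2
5 ÷ 2 → quotient 2, remainder 1

2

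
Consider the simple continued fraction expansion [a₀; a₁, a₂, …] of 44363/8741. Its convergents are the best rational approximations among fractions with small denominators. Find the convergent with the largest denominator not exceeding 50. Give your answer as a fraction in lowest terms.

203/40

a_0 = 5: 5/1  (≤ bound)
a_1 = 13: 66/13  (≤ bound)
a_2 = 3: 203/40  (≤ bound)
a_3 = 1: 269/53  (> 50, stop)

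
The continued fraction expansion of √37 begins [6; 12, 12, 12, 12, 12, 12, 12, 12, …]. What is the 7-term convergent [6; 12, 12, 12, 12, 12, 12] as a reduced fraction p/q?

a_0 = 6: 6/1
a_1 = 12: 73/12
a_2 = 12: 882/145
a_3 = 12: 10657/1752
a_4 = 12: 128766/21169
a_5 = 12: 1555849/255780
a_6 = 12: 18798954/3090529

18798954/3090529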